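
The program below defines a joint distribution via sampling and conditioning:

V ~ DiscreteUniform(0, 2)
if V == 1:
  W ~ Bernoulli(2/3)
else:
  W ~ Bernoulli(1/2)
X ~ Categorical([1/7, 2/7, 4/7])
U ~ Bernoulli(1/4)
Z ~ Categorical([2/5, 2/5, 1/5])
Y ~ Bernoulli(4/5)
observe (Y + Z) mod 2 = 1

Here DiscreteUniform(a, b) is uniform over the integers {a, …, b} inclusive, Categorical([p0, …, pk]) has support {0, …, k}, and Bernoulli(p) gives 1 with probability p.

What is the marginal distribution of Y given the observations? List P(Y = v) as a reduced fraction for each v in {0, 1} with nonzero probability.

Enumerate traces; 108 have nonzero weight after conditioning:
  (V=0, W=0, X=0, U=0, Z=0, Y=1) weight 1/175
  (V=0, W=0, X=0, U=0, Z=1, Y=0) weight 1/700
  (V=0, W=0, X=0, U=0, Z=2, Y=1) weight 1/350
  (V=0, W=0, X=0, U=1, Z=0, Y=1) weight 1/525
  (V=0, W=0, X=0, U=1, Z=1, Y=0) weight 1/2100
  (V=0, W=0, X=0, U=1, Z=2, Y=1) weight 1/1050
  (V=0, W=0, X=1, U=0, Z=0, Y=1) weight 2/175
  (V=0, W=0, X=1, U=0, Z=1, Y=0) weight 1/350
  … 100 more
Group by Y:
  weight(Y=0) = 2/25
  weight(Y=1) = 12/25
Total weight = 2/25 + 12/25 = 14/25
P(Y=0 | obs) = 2/25 / 14/25 = 1/7
P(Y=1 | obs) = 12/25 / 14/25 = 6/7

P(Y=0) = 1/7, P(Y=1) = 6/7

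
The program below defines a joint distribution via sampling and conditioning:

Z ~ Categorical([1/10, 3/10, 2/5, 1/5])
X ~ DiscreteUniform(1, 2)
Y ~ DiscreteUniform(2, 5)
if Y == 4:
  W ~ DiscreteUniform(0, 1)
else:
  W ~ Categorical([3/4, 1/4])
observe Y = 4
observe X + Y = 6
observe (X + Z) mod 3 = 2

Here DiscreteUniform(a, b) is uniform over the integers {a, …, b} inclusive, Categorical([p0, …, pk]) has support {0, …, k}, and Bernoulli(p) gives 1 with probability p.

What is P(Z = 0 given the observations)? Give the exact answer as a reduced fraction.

Enumerate traces; 4 have nonzero weight after conditioning:
  (Z=0, X=2, Y=4, W=0) weight 1/160
  (Z=0, X=2, Y=4, W=1) weight 1/160
  (Z=3, X=2, Y=4, W=0) weight 1/80
  (Z=3, X=2, Y=4, W=1) weight 1/80
Group by Z:
  weight(Z=0) = 1/80
  weight(Z=3) = 1/40
Total weight = 1/80 + 1/40 = 3/80
P(Z=0 | obs) = 1/80 / 3/80 = 1/3
P(Z=3 | obs) = 1/40 / 3/80 = 2/3

P(Z = 0 | obs) = 1/3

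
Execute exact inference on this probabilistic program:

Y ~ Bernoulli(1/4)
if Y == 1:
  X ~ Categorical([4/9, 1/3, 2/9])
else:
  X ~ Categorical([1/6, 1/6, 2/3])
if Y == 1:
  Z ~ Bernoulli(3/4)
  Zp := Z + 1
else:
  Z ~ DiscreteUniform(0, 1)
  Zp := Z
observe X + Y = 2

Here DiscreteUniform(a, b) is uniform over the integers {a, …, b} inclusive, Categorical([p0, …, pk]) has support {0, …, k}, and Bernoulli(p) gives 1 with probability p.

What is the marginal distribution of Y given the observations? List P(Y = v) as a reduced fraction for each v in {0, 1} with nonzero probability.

Enumerate traces; 4 have nonzero weight after conditioning:
  (Y=0, X=2, Z=0) weight 1/4
  (Y=0, X=2, Z=1) weight 1/4
  (Y=1, X=1, Z=0) weight 1/48
  (Y=1, X=1, Z=1) weight 1/16
Group by Y:
  weight(Y=0) = 1/2
  weight(Y=1) = 1/12
Total weight = 1/2 + 1/12 = 7/12
P(Y=0 | obs) = 1/2 / 7/12 = 6/7
P(Y=1 | obs) = 1/12 / 7/12 = 1/7

P(Y=0) = 6/7, P(Y=1) = 1/7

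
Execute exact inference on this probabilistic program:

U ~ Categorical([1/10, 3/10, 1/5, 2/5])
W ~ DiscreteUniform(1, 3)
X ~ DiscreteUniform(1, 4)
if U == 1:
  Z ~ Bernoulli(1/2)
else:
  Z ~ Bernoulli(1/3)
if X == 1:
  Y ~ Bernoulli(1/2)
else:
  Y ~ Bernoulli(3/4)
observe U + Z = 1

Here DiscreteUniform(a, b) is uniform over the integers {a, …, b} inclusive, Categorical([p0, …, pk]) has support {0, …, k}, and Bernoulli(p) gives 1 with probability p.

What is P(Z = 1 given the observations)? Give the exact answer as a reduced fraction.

P(Z = 1 | obs) = 2/11

Enumerate traces; 48 have nonzero weight after conditioning:
  (U=0, W=1, X=1, Z=1, Y=0) weight 1/720
  (U=0, W=1, X=1, Z=1, Y=1) weight 1/720
  (U=0, W=1, X=2, Z=1, Y=0) weight 1/1440
  (U=0, W=1, X=2, Z=1, Y=1) weight 1/480
  (U=0, W=1, X=3, Z=1, Y=0) weight 1/1440
  (U=0, W=1, X=3, Z=1, Y=1) weight 1/480
  (U=0, W=1, X=4, Z=1, Y=0) weight 1/1440
  (U=0, W=1, X=4, Z=1, Y=1) weight 1/480
  (U=1, W=1, X=1, Z=0, Y=0) weight 1/160
  … 39 more
Group by Z:
  weight(Z=0) = 3/20
  weight(Z=1) = 1/30
Total weight = 3/20 + 1/30 = 11/60
P(Z=0 | obs) = 3/20 / 11/60 = 9/11
P(Z=1 | obs) = 1/30 / 11/60 = 2/11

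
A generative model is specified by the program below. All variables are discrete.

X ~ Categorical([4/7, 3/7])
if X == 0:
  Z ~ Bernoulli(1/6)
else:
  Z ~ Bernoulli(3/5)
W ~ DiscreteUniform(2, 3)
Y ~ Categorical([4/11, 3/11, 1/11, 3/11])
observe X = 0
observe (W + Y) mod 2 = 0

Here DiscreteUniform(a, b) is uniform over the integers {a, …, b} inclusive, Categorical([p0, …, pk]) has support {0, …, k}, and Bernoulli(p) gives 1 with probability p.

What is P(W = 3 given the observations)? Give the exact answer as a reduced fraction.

Enumerate traces; 8 have nonzero weight after conditioning:
  (X=0, Z=0, W=2, Y=0) weight 20/231
  (X=0, Z=0, W=2, Y=2) weight 5/231
  (X=0, Z=0, W=3, Y=1) weight 5/77
  (X=0, Z=0, W=3, Y=3) weight 5/77
  (X=0, Z=1, W=2, Y=0) weight 4/231
  (X=0, Z=1, W=2, Y=2) weight 1/231
  (X=0, Z=1, W=3, Y=1) weight 1/77
  (X=0, Z=1, W=3, Y=3) weight 1/77
Group by W:
  weight(W=2) = 10/77
  weight(W=3) = 12/77
Total weight = 10/77 + 12/77 = 2/7
P(W=2 | obs) = 10/77 / 2/7 = 5/11
P(W=3 | obs) = 12/77 / 2/7 = 6/11

P(W = 3 | obs) = 6/11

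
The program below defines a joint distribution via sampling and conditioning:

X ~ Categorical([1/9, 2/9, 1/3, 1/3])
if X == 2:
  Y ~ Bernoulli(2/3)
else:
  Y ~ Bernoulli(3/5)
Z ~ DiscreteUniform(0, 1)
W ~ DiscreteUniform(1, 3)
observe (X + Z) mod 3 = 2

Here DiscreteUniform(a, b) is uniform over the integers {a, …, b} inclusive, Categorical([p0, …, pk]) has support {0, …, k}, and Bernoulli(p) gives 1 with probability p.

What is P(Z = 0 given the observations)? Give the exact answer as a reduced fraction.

Enumerate traces; 12 have nonzero weight after conditioning:
  (X=1, Y=0, Z=1, W=1) weight 2/135
  (X=1, Y=0, Z=1, W=2) weight 2/135
  (X=1, Y=0, Z=1, W=3) weight 2/135
  (X=1, Y=1, Z=1, W=1) weight 1/45
  (X=1, Y=1, Z=1, W=2) weight 1/45
  (X=1, Y=1, Z=1, W=3) weight 1/45
  (X=2, Y=0, Z=0, W=1) weight 1/54
  (X=2, Y=0, Z=0, W=2) weight 1/54
  … 4 more
Group by Z:
  weight(Z=0) = 1/6
  weight(Z=1) = 1/9
Total weight = 1/6 + 1/9 = 5/18
P(Z=0 | obs) = 1/6 / 5/18 = 3/5
P(Z=1 | obs) = 1/9 / 5/18 = 2/5

P(Z = 0 | obs) = 3/5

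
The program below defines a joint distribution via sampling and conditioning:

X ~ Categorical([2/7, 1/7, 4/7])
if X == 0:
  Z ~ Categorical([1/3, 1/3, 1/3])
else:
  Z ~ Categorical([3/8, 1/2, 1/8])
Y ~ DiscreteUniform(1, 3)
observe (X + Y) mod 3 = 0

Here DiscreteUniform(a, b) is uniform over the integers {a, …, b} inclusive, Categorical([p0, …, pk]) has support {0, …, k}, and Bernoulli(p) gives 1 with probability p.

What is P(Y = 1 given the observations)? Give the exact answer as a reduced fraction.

P(Y = 1 | obs) = 4/7

Enumerate traces; 9 have nonzero weight after conditioning:
  (X=0, Z=0, Y=3) weight 2/63
  (X=0, Z=1, Y=3) weight 2/63
  (X=0, Z=2, Y=3) weight 2/63
  (X=1, Z=0, Y=2) weight 1/56
  (X=1, Z=1, Y=2) weight 1/42
  (X=1, Z=2, Y=2) weight 1/168
  (X=2, Z=0, Y=1) weight 1/14
  (X=2, Z=1, Y=1) weight 2/21
  … 1 more
Group by Y:
  weight(Y=1) = 4/21
  weight(Y=2) = 1/21
  weight(Y=3) = 2/21
Total weight = 4/21 + 1/21 + 2/21 = 1/3
P(Y=1 | obs) = 4/21 / 1/3 = 4/7
P(Y=2 | obs) = 1/21 / 1/3 = 1/7
P(Y=3 | obs) = 2/21 / 1/3 = 2/7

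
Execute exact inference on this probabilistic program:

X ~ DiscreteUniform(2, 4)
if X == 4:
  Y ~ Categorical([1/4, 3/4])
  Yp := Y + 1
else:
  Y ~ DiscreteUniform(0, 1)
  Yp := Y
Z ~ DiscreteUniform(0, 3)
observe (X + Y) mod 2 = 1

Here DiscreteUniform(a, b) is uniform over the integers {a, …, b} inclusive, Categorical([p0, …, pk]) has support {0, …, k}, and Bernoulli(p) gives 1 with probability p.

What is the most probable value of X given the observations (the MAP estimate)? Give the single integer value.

argmax_v P(X = v | obs) = 4

Enumerate traces; 12 have nonzero weight after conditioning:
  (X=2, Y=1, Z=0) weight 1/24
  (X=2, Y=1, Z=1) weight 1/24
  (X=2, Y=1, Z=2) weight 1/24
  (X=2, Y=1, Z=3) weight 1/24
  (X=3, Y=0, Z=0) weight 1/24
  (X=3, Y=0, Z=1) weight 1/24
  (X=3, Y=0, Z=2) weight 1/24
  (X=3, Y=0, Z=3) weight 1/24
  (X=4, Y=1, Z=0) weight 1/16
  … 3 more
Group by X:
  weight(X=2) = 1/6
  weight(X=3) = 1/6
  weight(X=4) = 1/4
Total weight = 1/6 + 1/6 + 1/4 = 7/12
P(X=2 | obs) = 1/6 / 7/12 = 2/7
P(X=3 | obs) = 1/6 / 7/12 = 2/7
P(X=4 | obs) = 1/4 / 7/12 = 3/7
argmax = 4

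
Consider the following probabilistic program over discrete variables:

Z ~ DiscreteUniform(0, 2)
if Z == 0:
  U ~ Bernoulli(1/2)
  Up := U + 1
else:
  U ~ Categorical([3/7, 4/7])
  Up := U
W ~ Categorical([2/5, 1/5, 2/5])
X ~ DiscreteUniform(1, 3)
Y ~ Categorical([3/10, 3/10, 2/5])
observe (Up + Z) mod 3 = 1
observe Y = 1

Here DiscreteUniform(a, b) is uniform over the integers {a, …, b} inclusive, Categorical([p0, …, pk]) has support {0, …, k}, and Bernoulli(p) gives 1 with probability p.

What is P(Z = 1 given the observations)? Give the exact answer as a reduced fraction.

Enumerate traces; 18 have nonzero weight after conditioning:
  (Z=0, U=0, W=0, X=1, Y=1) weight 1/150
  (Z=0, U=0, W=0, X=2, Y=1) weight 1/150
  (Z=0, U=0, W=0, X=3, Y=1) weight 1/150
  (Z=0, U=0, W=1, X=1, Y=1) weight 1/300
  (Z=0, U=0, W=1, X=2, Y=1) weight 1/300
  (Z=0, U=0, W=1, X=3, Y=1) weight 1/300
  (Z=0, U=0, W=2, X=1, Y=1) weight 1/150
  (Z=0, U=0, W=2, X=2, Y=1) weight 1/150
  (Z=1, U=0, W=0, X=1, Y=1) weight 1/175
  … 9 more
Group by Z:
  weight(Z=0) = 1/20
  weight(Z=1) = 3/70
Total weight = 1/20 + 3/70 = 13/140
P(Z=0 | obs) = 1/20 / 13/140 = 7/13
P(Z=1 | obs) = 3/70 / 13/140 = 6/13

P(Z = 1 | obs) = 6/13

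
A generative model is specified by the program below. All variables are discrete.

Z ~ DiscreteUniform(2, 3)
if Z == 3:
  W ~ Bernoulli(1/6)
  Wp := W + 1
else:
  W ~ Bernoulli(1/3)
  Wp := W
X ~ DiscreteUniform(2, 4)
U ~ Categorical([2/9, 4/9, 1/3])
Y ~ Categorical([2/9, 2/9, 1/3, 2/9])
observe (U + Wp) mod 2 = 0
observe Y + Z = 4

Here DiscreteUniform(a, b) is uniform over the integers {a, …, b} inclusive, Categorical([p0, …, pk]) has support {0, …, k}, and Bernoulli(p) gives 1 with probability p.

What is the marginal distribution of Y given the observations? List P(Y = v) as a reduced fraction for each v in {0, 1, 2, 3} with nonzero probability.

Enumerate traces; 18 have nonzero weight after conditioning:
  (Z=2, W=0, X=2, U=0, Y=2) weight 2/243
  (Z=2, W=0, X=2, U=2, Y=2) weight 1/81
  (Z=2, W=0, X=3, U=0, Y=2) weight 2/243
  (Z=2, W=0, X=3, U=2, Y=2) weight 1/81
  (Z=2, W=0, X=4, U=0, Y=2) weight 2/243
  (Z=2, W=0, X=4, U=2, Y=2) weight 1/81
  (Z=2, W=1, X=2, U=1, Y=2) weight 2/243
  (Z=2, W=1, X=3, U=1, Y=2) weight 2/243
  (Z=3, W=0, X=2, U=1, Y=1) weight 10/729
  … 9 more
Group by Y:
  weight(Y=1) = 25/486
  weight(Y=2) = 7/81
Total weight = 25/486 + 7/81 = 67/486
P(Y=1 | obs) = 25/486 / 67/486 = 25/67
P(Y=2 | obs) = 7/81 / 67/486 = 42/67

P(Y=1) = 25/67, P(Y=2) = 42/67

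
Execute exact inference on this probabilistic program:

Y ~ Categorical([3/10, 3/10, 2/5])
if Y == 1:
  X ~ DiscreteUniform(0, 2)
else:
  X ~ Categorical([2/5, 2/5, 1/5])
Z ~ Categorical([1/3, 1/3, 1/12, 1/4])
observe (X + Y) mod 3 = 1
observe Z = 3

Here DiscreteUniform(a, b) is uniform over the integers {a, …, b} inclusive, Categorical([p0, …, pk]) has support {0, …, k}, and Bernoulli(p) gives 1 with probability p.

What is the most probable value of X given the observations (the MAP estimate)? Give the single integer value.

Enumerate traces; 3 have nonzero weight after conditioning:
  (Y=0, X=1, Z=3) weight 3/100
  (Y=1, X=0, Z=3) weight 1/40
  (Y=2, X=2, Z=3) weight 1/50
Group by X:
  weight(X=0) = 1/40
  weight(X=1) = 3/100
  weight(X=2) = 1/50
Total weight = 1/40 + 3/100 + 1/50 = 3/40
P(X=0 | obs) = 1/40 / 3/40 = 1/3
P(X=1 | obs) = 3/100 / 3/40 = 2/5
P(X=2 | obs) = 1/50 / 3/40 = 4/15
argmax = 1

argmax_v P(X = v | obs) = 1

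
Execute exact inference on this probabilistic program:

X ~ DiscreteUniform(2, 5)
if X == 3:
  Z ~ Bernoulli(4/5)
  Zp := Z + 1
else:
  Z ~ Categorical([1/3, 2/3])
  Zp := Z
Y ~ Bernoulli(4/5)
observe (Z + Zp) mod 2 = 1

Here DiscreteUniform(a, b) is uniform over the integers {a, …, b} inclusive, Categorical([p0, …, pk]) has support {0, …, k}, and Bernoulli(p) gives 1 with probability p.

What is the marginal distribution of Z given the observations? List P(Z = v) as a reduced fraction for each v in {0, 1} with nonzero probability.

P(Z=0) = 1/5, P(Z=1) = 4/5

Enumerate traces; 4 have nonzero weight after conditioning:
  (X=3, Z=0, Y=0) weight 1/100
  (X=3, Z=0, Y=1) weight 1/25
  (X=3, Z=1, Y=0) weight 1/25
  (X=3, Z=1, Y=1) weight 4/25
Group by Z:
  weight(Z=0) = 1/20
  weight(Z=1) = 1/5
Total weight = 1/20 + 1/5 = 1/4
P(Z=0 | obs) = 1/20 / 1/4 = 1/5
P(Z=1 | obs) = 1/5 / 1/4 = 4/5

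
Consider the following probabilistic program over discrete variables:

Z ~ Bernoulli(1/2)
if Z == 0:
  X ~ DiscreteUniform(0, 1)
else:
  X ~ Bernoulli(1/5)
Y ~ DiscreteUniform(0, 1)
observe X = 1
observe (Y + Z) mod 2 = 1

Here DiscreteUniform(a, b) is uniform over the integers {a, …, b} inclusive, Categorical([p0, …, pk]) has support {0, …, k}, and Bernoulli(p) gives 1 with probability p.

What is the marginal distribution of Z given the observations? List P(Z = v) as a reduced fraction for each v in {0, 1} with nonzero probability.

Enumerate traces; 2 have nonzero weight after conditioning:
  (Z=0, X=1, Y=1) weight 1/8
  (Z=1, X=1, Y=0) weight 1/20
Group by Z:
  weight(Z=0) = 1/8
  weight(Z=1) = 1/20
Total weight = 1/8 + 1/20 = 7/40
P(Z=0 | obs) = 1/8 / 7/40 = 5/7
P(Z=1 | obs) = 1/20 / 7/40 = 2/7

P(Z=0) = 5/7, P(Z=1) = 2/7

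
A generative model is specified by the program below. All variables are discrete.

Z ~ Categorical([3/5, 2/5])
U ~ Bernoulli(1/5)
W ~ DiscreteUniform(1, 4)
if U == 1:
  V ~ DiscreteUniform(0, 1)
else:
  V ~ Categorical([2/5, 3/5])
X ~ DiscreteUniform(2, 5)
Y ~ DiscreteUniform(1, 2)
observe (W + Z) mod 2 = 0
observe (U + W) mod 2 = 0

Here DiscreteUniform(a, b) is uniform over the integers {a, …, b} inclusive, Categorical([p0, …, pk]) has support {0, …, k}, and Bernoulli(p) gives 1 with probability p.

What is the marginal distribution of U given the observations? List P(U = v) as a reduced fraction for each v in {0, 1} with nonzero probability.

Enumerate traces; 64 have nonzero weight after conditioning:
  (Z=0, U=0, W=2, V=0, X=2, Y=1) weight 3/500
  (Z=0, U=0, W=2, V=0, X=2, Y=2) weight 3/500
  (Z=0, U=0, W=2, V=0, X=3, Y=1) weight 3/500
  (Z=0, U=0, W=2, V=0, X=3, Y=2) weight 3/500
  (Z=0, U=0, W=2, V=0, X=4, Y=1) weight 3/500
  (Z=0, U=0, W=2, V=0, X=4, Y=2) weight 3/500
  (Z=0, U=0, W=2, V=0, X=5, Y=1) weight 3/500
  (Z=0, U=0, W=2, V=0, X=5, Y=2) weight 3/500
  (Z=1, U=1, W=1, V=0, X=2, Y=1) weight 1/800
  … 55 more
Group by U:
  weight(U=0) = 6/25
  weight(U=1) = 1/25
Total weight = 6/25 + 1/25 = 7/25
P(U=0 | obs) = 6/25 / 7/25 = 6/7
P(U=1 | obs) = 1/25 / 7/25 = 1/7

P(U=0) = 6/7, P(U=1) = 1/7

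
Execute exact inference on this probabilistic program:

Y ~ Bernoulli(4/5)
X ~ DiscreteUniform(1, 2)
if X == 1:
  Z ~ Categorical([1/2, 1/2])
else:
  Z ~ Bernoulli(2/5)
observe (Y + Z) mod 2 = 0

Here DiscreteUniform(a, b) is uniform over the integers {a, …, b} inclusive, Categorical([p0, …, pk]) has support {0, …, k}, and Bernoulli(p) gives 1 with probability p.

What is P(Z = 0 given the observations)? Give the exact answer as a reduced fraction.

P(Z = 0 | obs) = 11/47

Enumerate traces; 4 have nonzero weight after conditioning:
  (Y=0, X=1, Z=0) weight 1/20
  (Y=0, X=2, Z=0) weight 3/50
  (Y=1, X=1, Z=1) weight 1/5
  (Y=1, X=2, Z=1) weight 4/25
Group by Z:
  weight(Z=0) = 11/100
  weight(Z=1) = 9/25
Total weight = 11/100 + 9/25 = 47/100
P(Z=0 | obs) = 11/100 / 47/100 = 11/47
P(Z=1 | obs) = 9/25 / 47/100 = 36/47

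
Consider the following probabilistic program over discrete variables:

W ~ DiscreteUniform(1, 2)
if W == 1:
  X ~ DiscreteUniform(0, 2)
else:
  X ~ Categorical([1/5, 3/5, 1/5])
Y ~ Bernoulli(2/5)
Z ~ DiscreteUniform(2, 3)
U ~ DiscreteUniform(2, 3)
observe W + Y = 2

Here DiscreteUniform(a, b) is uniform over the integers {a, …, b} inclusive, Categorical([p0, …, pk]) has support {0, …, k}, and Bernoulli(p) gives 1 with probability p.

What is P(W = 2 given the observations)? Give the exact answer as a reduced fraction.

P(W = 2 | obs) = 3/5

Enumerate traces; 24 have nonzero weight after conditioning:
  (W=1, X=0, Y=1, Z=2, U=2) weight 1/60
  (W=1, X=0, Y=1, Z=2, U=3) weight 1/60
  (W=1, X=0, Y=1, Z=3, U=2) weight 1/60
  (W=1, X=0, Y=1, Z=3, U=3) weight 1/60
  (W=1, X=1, Y=1, Z=2, U=2) weight 1/60
  (W=1, X=1, Y=1, Z=2, U=3) weight 1/60
  (W=1, X=1, Y=1, Z=3, U=2) weight 1/60
  (W=1, X=1, Y=1, Z=3, U=3) weight 1/60
  (W=2, X=0, Y=0, Z=2, U=2) weight 3/200
  … 15 more
Group by W:
  weight(W=1) = 1/5
  weight(W=2) = 3/10
Total weight = 1/5 + 3/10 = 1/2
P(W=1 | obs) = 1/5 / 1/2 = 2/5
P(W=2 | obs) = 3/10 / 1/2 = 3/5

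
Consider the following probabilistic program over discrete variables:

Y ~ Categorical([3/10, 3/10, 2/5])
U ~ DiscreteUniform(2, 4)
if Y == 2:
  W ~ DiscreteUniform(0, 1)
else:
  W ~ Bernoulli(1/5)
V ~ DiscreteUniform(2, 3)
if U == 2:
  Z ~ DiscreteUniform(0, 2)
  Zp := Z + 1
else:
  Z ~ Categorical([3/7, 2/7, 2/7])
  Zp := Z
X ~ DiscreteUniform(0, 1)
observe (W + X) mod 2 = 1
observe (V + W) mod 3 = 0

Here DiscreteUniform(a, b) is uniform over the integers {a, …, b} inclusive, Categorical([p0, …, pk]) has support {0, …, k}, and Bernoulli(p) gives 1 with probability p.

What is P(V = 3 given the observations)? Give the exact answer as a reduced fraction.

P(V = 3 | obs) = 17/25

Enumerate traces; 54 have nonzero weight after conditioning:
  (Y=0, U=2, W=0, V=3, Z=0, X=1) weight 1/150
  (Y=0, U=2, W=0, V=3, Z=1, X=1) weight 1/150
  (Y=0, U=2, W=0, V=3, Z=2, X=1) weight 1/150
  (Y=0, U=2, W=1, V=2, Z=0, X=0) weight 1/600
  (Y=0, U=2, W=1, V=2, Z=1, X=0) weight 1/600
  (Y=0, U=2, W=1, V=2, Z=2, X=0) weight 1/600
  (Y=0, U=3, W=0, V=3, Z=0, X=1) weight 3/350
  (Y=0, U=3, W=0, V=3, Z=1, X=1) weight 1/175
  … 46 more
Group by V:
  weight(V=2) = 2/25
  weight(V=3) = 17/100
Total weight = 2/25 + 17/100 = 1/4
P(V=2 | obs) = 2/25 / 1/4 = 8/25
P(V=3 | obs) = 17/100 / 1/4 = 17/25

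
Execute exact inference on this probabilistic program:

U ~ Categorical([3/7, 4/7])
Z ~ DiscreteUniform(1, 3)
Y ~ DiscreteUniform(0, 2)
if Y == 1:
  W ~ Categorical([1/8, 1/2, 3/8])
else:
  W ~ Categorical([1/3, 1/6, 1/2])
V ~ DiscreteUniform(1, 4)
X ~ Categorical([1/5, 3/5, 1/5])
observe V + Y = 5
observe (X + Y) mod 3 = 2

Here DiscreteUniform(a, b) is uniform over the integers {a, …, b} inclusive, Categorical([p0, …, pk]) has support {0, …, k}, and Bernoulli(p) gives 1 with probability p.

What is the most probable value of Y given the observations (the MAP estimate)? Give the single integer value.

Enumerate traces; 36 have nonzero weight after conditioning:
  (U=0, Z=1, Y=1, W=0, V=4, X=1) weight 1/1120
  (U=0, Z=1, Y=1, W=1, V=4, X=1) weight 1/280
  (U=0, Z=1, Y=1, W=2, V=4, X=1) weight 3/1120
  (U=0, Z=1, Y=2, W=0, V=3, X=0) weight 1/1260
  (U=0, Z=1, Y=2, W=1, V=3, X=0) weight 1/2520
  (U=0, Z=1, Y=2, W=2, V=3, X=0) weight 1/840
  (U=0, Z=2, Y=1, W=0, V=4, X=1) weight 1/1120
  (U=0, Z=2, Y=1, W=1, V=4, X=1) weight 1/280
  … 28 more
Group by Y:
  weight(Y=1) = 1/20
  weight(Y=2) = 1/60
Total weight = 1/20 + 1/60 = 1/15
P(Y=1 | obs) = 1/20 / 1/15 = 3/4
P(Y=2 | obs) = 1/60 / 1/15 = 1/4
argmax = 1

argmax_v P(Y = v | obs) = 1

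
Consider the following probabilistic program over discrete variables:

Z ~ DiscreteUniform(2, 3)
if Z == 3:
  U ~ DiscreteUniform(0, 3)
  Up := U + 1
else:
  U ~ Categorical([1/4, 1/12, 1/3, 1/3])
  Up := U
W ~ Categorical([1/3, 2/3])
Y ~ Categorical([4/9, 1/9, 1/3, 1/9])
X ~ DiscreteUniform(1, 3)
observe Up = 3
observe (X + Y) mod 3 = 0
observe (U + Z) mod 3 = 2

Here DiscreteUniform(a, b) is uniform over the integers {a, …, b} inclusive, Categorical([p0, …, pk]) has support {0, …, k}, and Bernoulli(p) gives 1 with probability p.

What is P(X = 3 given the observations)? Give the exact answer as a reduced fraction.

P(X = 3 | obs) = 5/9

Enumerate traces; 16 have nonzero weight after conditioning:
  (Z=2, U=3, W=0, Y=0, X=3) weight 2/243
  (Z=2, U=3, W=0, Y=1, X=2) weight 1/486
  (Z=2, U=3, W=0, Y=2, X=1) weight 1/162
  (Z=2, U=3, W=0, Y=3, X=3) weight 1/486
  (Z=2, U=3, W=1, Y=0, X=3) weight 4/243
  (Z=2, U=3, W=1, Y=1, X=2) weight 1/243
  (Z=2, U=3, W=1, Y=2, X=1) weight 1/81
  (Z=2, U=3, W=1, Y=3, X=3) weight 1/243
  … 8 more
Group by X:
  weight(X=1) = 7/216
  weight(X=2) = 7/648
  weight(X=3) = 35/648
Total weight = 7/216 + 7/648 + 35/648 = 7/72
P(X=1 | obs) = 7/216 / 7/72 = 1/3
P(X=2 | obs) = 7/648 / 7/72 = 1/9
P(X=3 | obs) = 35/648 / 7/72 = 5/9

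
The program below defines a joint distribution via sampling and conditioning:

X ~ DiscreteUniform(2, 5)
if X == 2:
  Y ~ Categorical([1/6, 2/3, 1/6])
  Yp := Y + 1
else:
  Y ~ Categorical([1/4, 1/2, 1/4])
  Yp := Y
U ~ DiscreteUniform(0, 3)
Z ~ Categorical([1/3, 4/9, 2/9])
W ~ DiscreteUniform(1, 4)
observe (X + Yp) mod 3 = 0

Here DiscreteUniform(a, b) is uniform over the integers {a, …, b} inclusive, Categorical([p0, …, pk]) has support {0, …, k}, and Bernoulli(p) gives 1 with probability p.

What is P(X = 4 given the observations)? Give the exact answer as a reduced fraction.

P(X = 4 | obs) = 3/14

Enumerate traces; 192 have nonzero weight after conditioning:
  (X=2, Y=0, U=0, Z=0, W=1) weight 1/1152
  (X=2, Y=0, U=0, Z=0, W=2) weight 1/1152
  (X=2, Y=0, U=0, Z=0, W=3) weight 1/1152
  (X=2, Y=0, U=0, Z=0, W=4) weight 1/1152
  (X=2, Y=0, U=0, Z=1, W=1) weight 1/864
  (X=2, Y=0, U=0, Z=1, W=2) weight 1/864
  (X=2, Y=0, U=0, Z=1, W=3) weight 1/864
  (X=2, Y=0, U=0, Z=1, W=4) weight 1/864
  (X=3, Y=0, U=0, Z=0, W=1) weight 1/768
  (X=4, Y=2, U=0, Z=0, W=1) weight 1/768
  … 182 more
Group by X:
  weight(X=2) = 1/24
  weight(X=3) = 1/16
  weight(X=4) = 1/16
  weight(X=5) = 1/8
Total weight = 1/24 + 1/16 + 1/16 + 1/8 = 7/24
P(X=2 | obs) = 1/24 / 7/24 = 1/7
P(X=3 | obs) = 1/16 / 7/24 = 3/14
P(X=4 | obs) = 1/16 / 7/24 = 3/14
P(X=5 | obs) = 1/8 / 7/24 = 3/7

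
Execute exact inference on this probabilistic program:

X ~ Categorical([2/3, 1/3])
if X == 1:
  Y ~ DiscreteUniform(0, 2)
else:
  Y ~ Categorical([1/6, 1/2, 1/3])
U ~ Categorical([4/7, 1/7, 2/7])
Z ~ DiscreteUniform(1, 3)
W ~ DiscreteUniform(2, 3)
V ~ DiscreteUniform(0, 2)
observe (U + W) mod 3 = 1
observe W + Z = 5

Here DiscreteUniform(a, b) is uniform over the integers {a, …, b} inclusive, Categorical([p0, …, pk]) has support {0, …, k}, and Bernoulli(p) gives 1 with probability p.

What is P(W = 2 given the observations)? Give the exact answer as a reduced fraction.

P(W = 2 | obs) = 2/3

Enumerate traces; 36 have nonzero weight after conditioning:
  (X=0, Y=0, U=1, Z=2, W=3, V=0) weight 1/1134
  (X=0, Y=0, U=1, Z=2, W=3, V=1) weight 1/1134
  (X=0, Y=0, U=1, Z=2, W=3, V=2) weight 1/1134
  (X=0, Y=0, U=2, Z=3, W=2, V=0) weight 1/567
  (X=0, Y=0, U=2, Z=3, W=2, V=1) weight 1/567
  (X=0, Y=0, U=2, Z=3, W=2, V=2) weight 1/567
  (X=0, Y=1, U=1, Z=2, W=3, V=0) weight 1/378
  (X=0, Y=1, U=1, Z=2, W=3, V=1) weight 1/378
  … 28 more
Group by W:
  weight(W=2) = 1/21
  weight(W=3) = 1/42
Total weight = 1/21 + 1/42 = 1/14
P(W=2 | obs) = 1/21 / 1/14 = 2/3
P(W=3 | obs) = 1/42 / 1/14 = 1/3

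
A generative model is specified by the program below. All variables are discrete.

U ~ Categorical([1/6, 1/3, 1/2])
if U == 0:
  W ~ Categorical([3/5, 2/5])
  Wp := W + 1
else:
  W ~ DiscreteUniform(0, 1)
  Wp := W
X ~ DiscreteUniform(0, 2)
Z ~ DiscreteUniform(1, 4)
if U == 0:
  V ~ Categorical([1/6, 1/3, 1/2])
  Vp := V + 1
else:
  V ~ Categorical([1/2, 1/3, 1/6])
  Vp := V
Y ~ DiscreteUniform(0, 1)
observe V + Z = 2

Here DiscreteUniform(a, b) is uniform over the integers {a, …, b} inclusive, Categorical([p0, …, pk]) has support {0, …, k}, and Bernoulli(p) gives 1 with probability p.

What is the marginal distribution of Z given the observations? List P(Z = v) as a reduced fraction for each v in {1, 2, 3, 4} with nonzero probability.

Enumerate traces; 72 have nonzero weight after conditioning:
  (U=0, W=0, X=0, Z=1, V=1, Y=0) weight 1/720
  (U=0, W=0, X=0, Z=1, V=1, Y=1) weight 1/720
  (U=0, W=0, X=0, Z=2, V=0, Y=0) weight 1/1440
  (U=0, W=0, X=0, Z=2, V=0, Y=1) weight 1/1440
  (U=0, W=0, X=1, Z=1, V=1, Y=0) weight 1/720
  (U=0, W=0, X=1, Z=1, V=1, Y=1) weight 1/720
  (U=0, W=0, X=1, Z=2, V=0, Y=0) weight 1/1440
  (U=0, W=0, X=1, Z=2, V=0, Y=1) weight 1/1440
  … 64 more
Group by Z:
  weight(Z=1) = 1/12
  weight(Z=2) = 1/9
Total weight = 1/12 + 1/9 = 7/36
P(Z=1 | obs) = 1/12 / 7/36 = 3/7
P(Z=2 | obs) = 1/9 / 7/36 = 4/7

P(Z=1) = 3/7, P(Z=2) = 4/7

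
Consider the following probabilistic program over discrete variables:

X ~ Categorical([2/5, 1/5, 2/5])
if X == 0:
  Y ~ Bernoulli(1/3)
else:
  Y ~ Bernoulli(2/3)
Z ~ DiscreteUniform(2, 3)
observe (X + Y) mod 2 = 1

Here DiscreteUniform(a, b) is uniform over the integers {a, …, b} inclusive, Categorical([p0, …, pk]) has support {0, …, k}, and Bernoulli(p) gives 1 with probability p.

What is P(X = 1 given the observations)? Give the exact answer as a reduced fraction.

Enumerate traces; 6 have nonzero weight after conditioning:
  (X=0, Y=1, Z=2) weight 1/15
  (X=0, Y=1, Z=3) weight 1/15
  (X=1, Y=0, Z=2) weight 1/30
  (X=1, Y=0, Z=3) weight 1/30
  (X=2, Y=1, Z=2) weight 2/15
  (X=2, Y=1, Z=3) weight 2/15
Group by X:
  weight(X=0) = 2/15
  weight(X=1) = 1/15
  weight(X=2) = 4/15
Total weight = 2/15 + 1/15 + 4/15 = 7/15
P(X=0 | obs) = 2/15 / 7/15 = 2/7
P(X=1 | obs) = 1/15 / 7/15 = 1/7
P(X=2 | obs) = 4/15 / 7/15 = 4/7

P(X = 1 | obs) = 1/7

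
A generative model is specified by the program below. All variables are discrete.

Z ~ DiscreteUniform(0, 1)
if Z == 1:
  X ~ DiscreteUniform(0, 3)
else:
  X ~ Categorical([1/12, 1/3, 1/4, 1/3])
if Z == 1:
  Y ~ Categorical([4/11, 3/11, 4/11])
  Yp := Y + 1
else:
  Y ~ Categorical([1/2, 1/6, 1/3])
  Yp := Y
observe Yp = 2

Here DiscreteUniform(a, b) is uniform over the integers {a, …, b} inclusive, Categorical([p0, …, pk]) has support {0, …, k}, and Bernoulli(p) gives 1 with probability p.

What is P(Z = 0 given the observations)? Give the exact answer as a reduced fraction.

Enumerate traces; 8 have nonzero weight after conditioning:
  (Z=0, X=0, Y=2) weight 1/72
  (Z=0, X=1, Y=2) weight 1/18
  (Z=0, X=2, Y=2) weight 1/24
  (Z=0, X=3, Y=2) weight 1/18
  (Z=1, X=0, Y=1) weight 3/88
  (Z=1, X=1, Y=1) weight 3/88
  (Z=1, X=2, Y=1) weight 3/88
  (Z=1, X=3, Y=1) weight 3/88
Group by Z:
  weight(Z=0) = 1/6
  weight(Z=1) = 3/22
Total weight = 1/6 + 3/22 = 10/33
P(Z=0 | obs) = 1/6 / 10/33 = 11/20
P(Z=1 | obs) = 3/22 / 10/33 = 9/20

P(Z = 0 | obs) = 11/20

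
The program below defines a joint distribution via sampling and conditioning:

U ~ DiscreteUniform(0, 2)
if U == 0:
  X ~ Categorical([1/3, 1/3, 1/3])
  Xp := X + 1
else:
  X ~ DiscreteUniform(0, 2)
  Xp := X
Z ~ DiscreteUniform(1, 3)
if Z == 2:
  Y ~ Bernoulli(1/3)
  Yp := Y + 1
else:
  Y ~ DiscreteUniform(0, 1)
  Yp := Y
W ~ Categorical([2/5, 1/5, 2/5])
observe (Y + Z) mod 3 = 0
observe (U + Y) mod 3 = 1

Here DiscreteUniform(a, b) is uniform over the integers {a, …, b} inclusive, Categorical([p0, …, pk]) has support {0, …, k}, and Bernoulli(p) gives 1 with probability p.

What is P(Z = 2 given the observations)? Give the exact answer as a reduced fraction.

Enumerate traces; 18 have nonzero weight after conditioning:
  (U=0, X=0, Z=2, Y=1, W=0) weight 2/405
  (U=0, X=0, Z=2, Y=1, W=1) weight 1/405
  (U=0, X=0, Z=2, Y=1, W=2) weight 2/405
  (U=0, X=1, Z=2, Y=1, W=0) weight 2/405
  (U=0, X=1, Z=2, Y=1, W=1) weight 1/405
  (U=0, X=1, Z=2, Y=1, W=2) weight 2/405
  (U=0, X=2, Z=2, Y=1, W=0) weight 2/405
  (U=0, X=2, Z=2, Y=1, W=1) weight 1/405
  (U=1, X=0, Z=3, Y=0, W=0) weight 1/135
  … 9 more
Group by Z:
  weight(Z=2) = 1/27
  weight(Z=3) = 1/18
Total weight = 1/27 + 1/18 = 5/54
P(Z=2 | obs) = 1/27 / 5/54 = 2/5
P(Z=3 | obs) = 1/18 / 5/54 = 3/5

P(Z = 2 | obs) = 2/5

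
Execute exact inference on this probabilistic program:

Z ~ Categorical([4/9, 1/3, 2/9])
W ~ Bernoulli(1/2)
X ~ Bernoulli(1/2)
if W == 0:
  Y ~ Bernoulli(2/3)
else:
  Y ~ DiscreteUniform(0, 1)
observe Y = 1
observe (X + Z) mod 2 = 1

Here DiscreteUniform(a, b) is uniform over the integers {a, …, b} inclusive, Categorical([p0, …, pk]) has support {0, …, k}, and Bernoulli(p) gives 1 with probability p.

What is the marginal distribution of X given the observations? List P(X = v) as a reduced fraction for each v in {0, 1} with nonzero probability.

P(X=0) = 1/3, P(X=1) = 2/3

Enumerate traces; 6 have nonzero weight after conditioning:
  (Z=0, W=0, X=1, Y=1) weight 2/27
  (Z=0, W=1, X=1, Y=1) weight 1/18
  (Z=1, W=0, X=0, Y=1) weight 1/18
  (Z=1, W=1, X=0, Y=1) weight 1/24
  (Z=2, W=0, X=1, Y=1) weight 1/27
  (Z=2, W=1, X=1, Y=1) weight 1/36
Group by X:
  weight(X=0) = 7/72
  weight(X=1) = 7/36
Total weight = 7/72 + 7/36 = 7/24
P(X=0 | obs) = 7/72 / 7/24 = 1/3
P(X=1 | obs) = 7/36 / 7/24 = 2/3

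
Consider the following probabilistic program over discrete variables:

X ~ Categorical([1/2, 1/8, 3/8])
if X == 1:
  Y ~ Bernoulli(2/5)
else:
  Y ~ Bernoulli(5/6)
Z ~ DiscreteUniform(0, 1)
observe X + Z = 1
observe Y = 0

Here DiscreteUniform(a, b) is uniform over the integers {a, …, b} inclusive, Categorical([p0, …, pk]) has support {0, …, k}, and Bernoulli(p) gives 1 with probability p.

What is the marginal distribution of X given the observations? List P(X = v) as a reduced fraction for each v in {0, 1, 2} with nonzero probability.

P(X=0) = 10/19, P(X=1) = 9/19

Enumerate traces; 2 have nonzero weight after conditioning:
  (X=0, Y=0, Z=1) weight 1/24
  (X=1, Y=0, Z=0) weight 3/80
Group by X:
  weight(X=0) = 1/24
  weight(X=1) = 3/80
Total weight = 1/24 + 3/80 = 19/240
P(X=0 | obs) = 1/24 / 19/240 = 10/19
P(X=1 | obs) = 3/80 / 19/240 = 9/19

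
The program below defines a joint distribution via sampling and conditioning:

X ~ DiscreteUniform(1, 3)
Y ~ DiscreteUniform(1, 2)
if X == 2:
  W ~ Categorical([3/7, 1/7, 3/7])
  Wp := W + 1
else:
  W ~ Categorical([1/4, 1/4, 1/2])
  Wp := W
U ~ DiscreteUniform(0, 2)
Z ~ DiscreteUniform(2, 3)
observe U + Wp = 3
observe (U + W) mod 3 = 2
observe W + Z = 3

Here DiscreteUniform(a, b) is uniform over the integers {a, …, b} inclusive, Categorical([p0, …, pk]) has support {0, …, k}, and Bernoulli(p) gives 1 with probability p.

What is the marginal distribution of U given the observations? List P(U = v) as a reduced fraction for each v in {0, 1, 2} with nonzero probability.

P(U=1) = 1/4, P(U=2) = 3/4

Enumerate traces; 4 have nonzero weight after conditioning:
  (X=2, Y=1, W=0, U=2, Z=3) weight 1/84
  (X=2, Y=1, W=1, U=1, Z=2) weight 1/252
  (X=2, Y=2, W=0, U=2, Z=3) weight 1/84
  (X=2, Y=2, W=1, U=1, Z=2) weight 1/252
Group by U:
  weight(U=1) = 1/126
  weight(U=2) = 1/42
Total weight = 1/126 + 1/42 = 2/63
P(U=1 | obs) = 1/126 / 2/63 = 1/4
P(U=2 | obs) = 1/42 / 2/63 = 3/4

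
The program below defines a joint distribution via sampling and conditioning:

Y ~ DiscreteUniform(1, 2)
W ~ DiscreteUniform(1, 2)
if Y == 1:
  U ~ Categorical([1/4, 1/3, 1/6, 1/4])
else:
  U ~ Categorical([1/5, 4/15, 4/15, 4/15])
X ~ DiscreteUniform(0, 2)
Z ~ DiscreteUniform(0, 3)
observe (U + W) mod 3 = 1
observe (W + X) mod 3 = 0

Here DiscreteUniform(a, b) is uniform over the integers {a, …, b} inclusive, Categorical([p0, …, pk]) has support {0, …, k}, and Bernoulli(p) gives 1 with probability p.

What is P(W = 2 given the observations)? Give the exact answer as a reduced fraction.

Enumerate traces; 24 have nonzero weight after conditioning:
  (Y=1, W=1, U=0, X=2, Z=0) weight 1/192
  (Y=1, W=1, U=0, X=2, Z=1) weight 1/192
  (Y=1, W=1, U=0, X=2, Z=2) weight 1/192
  (Y=1, W=1, U=0, X=2, Z=3) weight 1/192
  (Y=1, W=1, U=3, X=2, Z=0) weight 1/192
  (Y=1, W=1, U=3, X=2, Z=1) weight 1/192
  (Y=1, W=1, U=3, X=2, Z=2) weight 1/192
  (Y=1, W=1, U=3, X=2, Z=3) weight 1/192
  (Y=1, W=2, U=2, X=1, Z=0) weight 1/288
  … 15 more
Group by W:
  weight(W=1) = 29/360
  weight(W=2) = 13/360
Total weight = 29/360 + 13/360 = 7/60
P(W=1 | obs) = 29/360 / 7/60 = 29/42
P(W=2 | obs) = 13/360 / 7/60 = 13/42

P(W = 2 | obs) = 13/42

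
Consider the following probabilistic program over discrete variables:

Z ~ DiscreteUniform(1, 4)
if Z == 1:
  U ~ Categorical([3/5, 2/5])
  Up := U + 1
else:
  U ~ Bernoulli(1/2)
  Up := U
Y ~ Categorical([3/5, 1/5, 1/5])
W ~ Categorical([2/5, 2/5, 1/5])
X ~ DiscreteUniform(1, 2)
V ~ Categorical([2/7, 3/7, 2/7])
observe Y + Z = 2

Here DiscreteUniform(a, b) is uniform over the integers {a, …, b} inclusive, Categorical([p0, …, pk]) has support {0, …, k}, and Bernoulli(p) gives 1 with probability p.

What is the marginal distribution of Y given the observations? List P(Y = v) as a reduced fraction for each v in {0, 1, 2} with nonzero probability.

P(Y=0) = 3/4, P(Y=1) = 1/4

Enumerate traces; 72 have nonzero weight after conditioning:
  (Z=1, U=0, Y=1, W=0, X=1, V=0) weight 3/1750
  (Z=1, U=0, Y=1, W=0, X=1, V=1) weight 9/3500
  (Z=1, U=0, Y=1, W=0, X=1, V=2) weight 3/1750
  (Z=1, U=0, Y=1, W=0, X=2, V=0) weight 3/1750
  (Z=1, U=0, Y=1, W=0, X=2, V=1) weight 9/3500
  (Z=1, U=0, Y=1, W=0, X=2, V=2) weight 3/1750
  (Z=1, U=0, Y=1, W=1, X=1, V=0) weight 3/1750
  (Z=1, U=0, Y=1, W=1, X=1, V=1) weight 9/3500
  (Z=2, U=0, Y=0, W=0, X=1, V=0) weight 3/700
  … 63 more
Group by Y:
  weight(Y=0) = 3/20
  weight(Y=1) = 1/20
Total weight = 3/20 + 1/20 = 1/5
P(Y=0 | obs) = 3/20 / 1/5 = 3/4
P(Y=1 | obs) = 1/20 / 1/5 = 1/4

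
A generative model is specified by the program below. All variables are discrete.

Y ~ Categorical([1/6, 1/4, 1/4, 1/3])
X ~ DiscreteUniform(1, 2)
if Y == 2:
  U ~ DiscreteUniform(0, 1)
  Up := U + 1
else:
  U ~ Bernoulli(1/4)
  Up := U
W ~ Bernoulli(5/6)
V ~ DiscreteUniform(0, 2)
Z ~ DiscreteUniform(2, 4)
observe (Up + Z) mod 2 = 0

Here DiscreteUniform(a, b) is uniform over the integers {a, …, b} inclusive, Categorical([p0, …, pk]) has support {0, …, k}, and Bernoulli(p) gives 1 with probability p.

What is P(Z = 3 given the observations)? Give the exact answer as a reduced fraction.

P(Z = 3 | obs) = 5/27

Enumerate traces; 144 have nonzero weight after conditioning:
  (Y=0, X=1, U=0, W=0, V=0, Z=2) weight 1/864
  (Y=0, X=1, U=0, W=0, V=0, Z=4) weight 1/864
  (Y=0, X=1, U=0, W=0, V=1, Z=2) weight 1/864
  (Y=0, X=1, U=0, W=0, V=1, Z=4) weight 1/864
  (Y=0, X=1, U=0, W=0, V=2, Z=2) weight 1/864
  (Y=0, X=1, U=0, W=0, V=2, Z=4) weight 1/864
  (Y=0, X=1, U=0, W=1, V=0, Z=2) weight 5/864
  (Y=0, X=1, U=0, W=1, V=0, Z=4) weight 5/864
  (Y=0, X=1, U=1, W=0, V=0, Z=3) weight 1/2592
  … 135 more
Group by Z:
  weight(Z=2) = 11/48
  weight(Z=3) = 5/48
  weight(Z=4) = 11/48
Total weight = 11/48 + 5/48 + 11/48 = 9/16
P(Z=2 | obs) = 11/48 / 9/16 = 11/27
P(Z=3 | obs) = 5/48 / 9/16 = 5/27
P(Z=4 | obs) = 11/48 / 9/16 = 11/27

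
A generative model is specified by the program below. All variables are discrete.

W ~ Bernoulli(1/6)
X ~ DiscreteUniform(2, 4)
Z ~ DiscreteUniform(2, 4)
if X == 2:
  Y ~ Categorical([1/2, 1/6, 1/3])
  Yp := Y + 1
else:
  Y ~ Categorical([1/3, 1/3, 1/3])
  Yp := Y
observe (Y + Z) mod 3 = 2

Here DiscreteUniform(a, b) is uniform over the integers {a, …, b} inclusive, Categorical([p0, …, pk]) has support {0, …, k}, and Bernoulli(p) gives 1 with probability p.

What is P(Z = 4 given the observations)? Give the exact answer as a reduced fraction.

Enumerate traces; 18 have nonzero weight after conditioning:
  (W=0, X=2, Z=2, Y=0) weight 5/108
  (W=0, X=2, Z=3, Y=2) weight 5/162
  (W=0, X=2, Z=4, Y=1) weight 5/324
  (W=0, X=3, Z=2, Y=0) weight 5/162
  (W=0, X=3, Z=3, Y=2) weight 5/162
  (W=0, X=3, Z=4, Y=1) weight 5/162
  (W=0, X=4, Z=2, Y=0) weight 5/162
  (W=0, X=4, Z=3, Y=2) weight 5/162
  … 10 more
Group by Z:
  weight(Z=2) = 7/54
  weight(Z=3) = 1/9
  weight(Z=4) = 5/54
Total weight = 7/54 + 1/9 + 5/54 = 1/3
P(Z=2 | obs) = 7/54 / 1/3 = 7/18
P(Z=3 | obs) = 1/9 / 1/3 = 1/3
P(Z=4 | obs) = 5/54 / 1/3 = 5/18

P(Z = 4 | obs) = 5/18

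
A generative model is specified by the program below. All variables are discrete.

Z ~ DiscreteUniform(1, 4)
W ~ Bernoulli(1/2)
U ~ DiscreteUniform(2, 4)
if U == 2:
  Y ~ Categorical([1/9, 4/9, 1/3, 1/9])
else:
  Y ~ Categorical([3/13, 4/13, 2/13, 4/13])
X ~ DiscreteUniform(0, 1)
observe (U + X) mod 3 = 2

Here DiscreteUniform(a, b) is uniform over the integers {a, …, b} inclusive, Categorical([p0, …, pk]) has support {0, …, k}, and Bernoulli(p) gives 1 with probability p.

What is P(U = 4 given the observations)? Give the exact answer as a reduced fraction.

Enumerate traces; 64 have nonzero weight after conditioning:
  (Z=1, W=0, U=2, Y=0, X=0) weight 1/432
  (Z=1, W=0, U=2, Y=1, X=0) weight 1/108
  (Z=1, W=0, U=2, Y=2, X=0) weight 1/144
  (Z=1, W=0, U=2, Y=3, X=0) weight 1/432
  (Z=1, W=0, U=4, Y=0, X=1) weight 1/208
  (Z=1, W=0, U=4, Y=1, X=1) weight 1/156
  (Z=1, W=0, U=4, Y=2, X=1) weight 1/312
  (Z=1, W=0, U=4, Y=3, X=1) weight 1/156
  … 56 more
Group by U:
  weight(U=2) = 1/6
  weight(U=4) = 1/6
Total weight = 1/6 + 1/6 = 1/3
P(U=2 | obs) = 1/6 / 1/3 = 1/2
P(U=4 | obs) = 1/6 / 1/3 = 1/2

P(U = 4 | obs) = 1/2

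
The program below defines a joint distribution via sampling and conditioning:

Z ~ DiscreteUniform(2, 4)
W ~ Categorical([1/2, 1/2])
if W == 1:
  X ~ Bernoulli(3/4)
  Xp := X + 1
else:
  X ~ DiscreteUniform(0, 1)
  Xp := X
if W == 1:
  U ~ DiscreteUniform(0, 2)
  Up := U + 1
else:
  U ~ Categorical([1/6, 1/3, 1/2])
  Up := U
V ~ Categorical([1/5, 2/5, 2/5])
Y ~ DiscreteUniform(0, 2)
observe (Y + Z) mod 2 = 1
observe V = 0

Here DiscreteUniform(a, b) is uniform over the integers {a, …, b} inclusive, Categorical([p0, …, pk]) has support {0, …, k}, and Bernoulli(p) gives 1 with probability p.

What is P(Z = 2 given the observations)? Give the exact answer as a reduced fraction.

P(Z = 2 | obs) = 1/4

Enumerate traces; 48 have nonzero weight after conditioning:
  (Z=2, W=0, X=0, U=0, V=0, Y=1) weight 1/1080
  (Z=2, W=0, X=0, U=1, V=0, Y=1) weight 1/540
  (Z=2, W=0, X=0, U=2, V=0, Y=1) weight 1/360
  (Z=2, W=0, X=1, U=0, V=0, Y=1) weight 1/1080
  (Z=2, W=0, X=1, U=1, V=0, Y=1) weight 1/540
  (Z=2, W=0, X=1, U=2, V=0, Y=1) weight 1/360
  (Z=2, W=1, X=0, U=0, V=0, Y=1) weight 1/1080
  (Z=2, W=1, X=0, U=1, V=0, Y=1) weight 1/1080
  (Z=3, W=0, X=0, U=0, V=0, Y=0) weight 1/1080
  (Z=4, W=0, X=0, U=0, V=0, Y=1) weight 1/1080
  … 38 more
Group by Z:
  weight(Z=2) = 1/45
  weight(Z=3) = 2/45
  weight(Z=4) = 1/45
Total weight = 1/45 + 2/45 + 1/45 = 4/45
P(Z=2 | obs) = 1/45 / 4/45 = 1/4
P(Z=3 | obs) = 2/45 / 4/45 = 1/2
P(Z=4 | obs) = 1/45 / 4/45 = 1/4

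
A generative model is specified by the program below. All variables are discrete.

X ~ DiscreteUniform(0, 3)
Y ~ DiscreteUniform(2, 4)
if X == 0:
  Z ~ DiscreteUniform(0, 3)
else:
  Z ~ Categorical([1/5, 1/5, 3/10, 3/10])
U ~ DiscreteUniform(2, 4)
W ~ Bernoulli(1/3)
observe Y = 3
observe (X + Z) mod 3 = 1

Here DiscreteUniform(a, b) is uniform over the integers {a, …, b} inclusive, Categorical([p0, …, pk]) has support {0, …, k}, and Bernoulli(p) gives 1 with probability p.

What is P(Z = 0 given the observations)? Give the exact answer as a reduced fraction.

Enumerate traces; 30 have nonzero weight after conditioning:
  (X=0, Y=3, Z=1, U=2, W=0) weight 1/216
  (X=0, Y=3, Z=1, U=2, W=1) weight 1/432
  (X=0, Y=3, Z=1, U=3, W=0) weight 1/216
  (X=0, Y=3, Z=1, U=3, W=1) weight 1/432
  (X=0, Y=3, Z=1, U=4, W=0) weight 1/216
  (X=0, Y=3, Z=1, U=4, W=1) weight 1/432
  (X=1, Y=3, Z=0, U=2, W=0) weight 1/270
  (X=1, Y=3, Z=0, U=2, W=1) weight 1/540
  (X=1, Y=3, Z=3, U=2, W=0) weight 1/180
  (X=2, Y=3, Z=2, U=2, W=0) weight 1/180
  … 20 more
Group by Z:
  weight(Z=0) = 1/60
  weight(Z=1) = 3/80
  weight(Z=2) = 1/40
  weight(Z=3) = 1/40
Total weight = 1/60 + 3/80 + 1/40 + 1/40 = 5/48
P(Z=0 | obs) = 1/60 / 5/48 = 4/25
P(Z=1 | obs) = 3/80 / 5/48 = 9/25
P(Z=2 | obs) = 1/40 / 5/48 = 6/25
P(Z=3 | obs) = 1/40 / 5/48 = 6/25

P(Z = 0 | obs) = 4/25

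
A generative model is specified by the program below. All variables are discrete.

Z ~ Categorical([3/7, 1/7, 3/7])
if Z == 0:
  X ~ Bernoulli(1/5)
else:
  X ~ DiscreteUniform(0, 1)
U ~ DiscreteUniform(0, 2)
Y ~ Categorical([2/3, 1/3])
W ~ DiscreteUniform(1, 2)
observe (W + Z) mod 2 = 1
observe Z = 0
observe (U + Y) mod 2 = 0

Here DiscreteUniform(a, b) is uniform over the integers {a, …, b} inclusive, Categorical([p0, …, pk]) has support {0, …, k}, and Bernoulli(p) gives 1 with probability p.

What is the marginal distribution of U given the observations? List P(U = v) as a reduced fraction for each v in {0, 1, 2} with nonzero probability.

Enumerate traces; 6 have nonzero weight after conditioning:
  (Z=0, X=0, U=0, Y=0, W=1) weight 4/105
  (Z=0, X=0, U=1, Y=1, W=1) weight 2/105
  (Z=0, X=0, U=2, Y=0, W=1) weight 4/105
  (Z=0, X=1, U=0, Y=0, W=1) weight 1/105
  (Z=0, X=1, U=1, Y=1, W=1) weight 1/210
  (Z=0, X=1, U=2, Y=0, W=1) weight 1/105
Group by U:
  weight(U=0) = 1/21
  weight(U=1) = 1/42
  weight(U=2) = 1/21
Total weight = 1/21 + 1/42 + 1/21 = 5/42
P(U=0 | obs) = 1/21 / 5/42 = 2/5
P(U=1 | obs) = 1/42 / 5/42 = 1/5
P(U=2 | obs) = 1/21 / 5/42 = 2/5

P(U=0) = 2/5, P(U=1) = 1/5, P(U=2) = 2/5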